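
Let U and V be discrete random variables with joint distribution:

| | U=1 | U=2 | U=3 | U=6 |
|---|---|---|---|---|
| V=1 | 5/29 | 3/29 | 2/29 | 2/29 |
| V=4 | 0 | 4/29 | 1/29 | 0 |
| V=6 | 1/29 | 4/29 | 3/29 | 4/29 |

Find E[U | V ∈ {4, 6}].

53/17

P(V ∈ {4, 6}) = 17/29.
Summing U·P(U=x,V=y) over the conditioning event gives 53/29.
E[U | V ∈ {4, 6}] = (53/29) / (17/29) = 53/17.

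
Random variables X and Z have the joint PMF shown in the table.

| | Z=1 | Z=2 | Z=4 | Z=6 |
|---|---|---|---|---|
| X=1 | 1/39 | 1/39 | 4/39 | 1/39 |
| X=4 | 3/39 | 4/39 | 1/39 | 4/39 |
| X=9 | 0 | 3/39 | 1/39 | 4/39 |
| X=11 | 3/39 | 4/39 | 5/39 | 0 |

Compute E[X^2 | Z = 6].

P(Z = 6) = 3/13.
Σ X^2·P over the event = 1·(1/39) + 16·(4/39) + 81·(4/39) = 389/39.
E[X^2 | Z = 6] = (389/39) / (3/13) = 389/9.

389/9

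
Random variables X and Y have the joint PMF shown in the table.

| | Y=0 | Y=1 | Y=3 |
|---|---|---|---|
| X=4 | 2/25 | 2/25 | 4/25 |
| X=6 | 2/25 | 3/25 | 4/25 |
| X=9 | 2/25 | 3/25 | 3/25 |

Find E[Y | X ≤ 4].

7/4

P(X ≤ 4) = 8/25.
Σ Y·P over the event = 0·(2/25) + 1·(2/25) + 3·(4/25) = 14/25.
E[Y | X ≤ 4] = (14/25) / (8/25) = 7/4.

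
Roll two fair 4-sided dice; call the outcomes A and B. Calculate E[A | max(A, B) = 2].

Outcomes with max(A, B) = 2: (1,2), (2,1), (2,2), each with probability 1/16.
E[A | max(A, B) = 2] = (1 + 2 + 2) / 3 = 5/3.

5/3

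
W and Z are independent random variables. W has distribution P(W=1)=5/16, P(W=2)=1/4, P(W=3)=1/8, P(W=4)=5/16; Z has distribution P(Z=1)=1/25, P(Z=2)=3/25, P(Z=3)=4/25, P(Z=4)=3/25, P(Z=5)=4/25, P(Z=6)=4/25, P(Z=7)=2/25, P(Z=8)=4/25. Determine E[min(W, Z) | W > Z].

113/52

P(W > Z) = 13/100.
Summing min(W,Z)·P(x,y) over outcomes with W > Z gives 113/400.
E[min(W, Z) | W > Z] = (113/400) / (13/100) = 113/52.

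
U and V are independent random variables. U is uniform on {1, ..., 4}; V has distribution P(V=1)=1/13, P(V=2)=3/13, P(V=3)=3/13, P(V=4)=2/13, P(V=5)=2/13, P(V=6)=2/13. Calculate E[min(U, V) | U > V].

2

P(U > V) = 3/13.
Summing min(U,V)·P(x,y) over outcomes with U > V gives 6/13.
E[min(U, V) | U > V] = (6/13) / (3/13) = 2.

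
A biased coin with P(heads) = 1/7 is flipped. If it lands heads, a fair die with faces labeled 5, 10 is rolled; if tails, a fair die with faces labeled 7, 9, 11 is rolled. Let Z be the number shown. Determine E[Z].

123/14

E[Z | heads] = (5+10)/2 = 15/2.
E[Z | tails] = (7+9+11)/3 = 9.
E[Z] = (1/7)·(15/2) + (6/7)·(9) = 123/14.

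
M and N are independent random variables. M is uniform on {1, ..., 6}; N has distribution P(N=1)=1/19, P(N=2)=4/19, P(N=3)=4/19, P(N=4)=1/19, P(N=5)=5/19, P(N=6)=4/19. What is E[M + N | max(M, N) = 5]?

55/7

P(max(M, N) = 5) = 35/114.
Summing (M+N)·P(x,y) over outcomes with max(M, N) = 5 gives 275/114.
E[M + N | max(M, N) = 5] = (275/114) / (35/114) = 55/7.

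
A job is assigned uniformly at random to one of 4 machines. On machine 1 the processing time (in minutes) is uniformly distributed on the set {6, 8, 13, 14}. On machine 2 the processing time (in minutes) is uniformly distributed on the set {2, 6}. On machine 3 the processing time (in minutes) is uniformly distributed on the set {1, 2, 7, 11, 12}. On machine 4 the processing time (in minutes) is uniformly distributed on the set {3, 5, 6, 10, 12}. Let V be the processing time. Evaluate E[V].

561/80

E[V | machine 1] = (6+8+13+14)/4 = 41/4.
E[V | machine 2] = (2+6)/2 = 4.
E[V | machine 3] = (1+2+7+11+12)/5 = 33/5.
E[V | machine 4] = (3+5+6+10+12)/5 = 36/5.
By the law of total expectation,
E[V] = (1/4)·(41/4) + (1/4)·(4) + (1/4)·(33/5) + (1/4)·(36/5) = 561/80.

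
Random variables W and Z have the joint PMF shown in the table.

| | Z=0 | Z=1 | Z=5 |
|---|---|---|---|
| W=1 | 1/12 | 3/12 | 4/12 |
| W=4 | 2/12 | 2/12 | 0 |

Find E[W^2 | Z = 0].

P(Z = 0) = 1/4.
Σ W^2·P over the event = 1·(1/12) + 16·(2/12) = 11/4.
E[W^2 | Z = 0] = (11/4) / (1/4) = 11.

11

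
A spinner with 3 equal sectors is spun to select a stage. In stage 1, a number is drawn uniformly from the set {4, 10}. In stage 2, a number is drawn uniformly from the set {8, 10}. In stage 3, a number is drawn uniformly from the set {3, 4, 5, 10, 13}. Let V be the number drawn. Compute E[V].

23/3

E[V | stage 1] = (4+10)/2 = 7.
E[V | stage 2] = (8+10)/2 = 9.
E[V | stage 3] = (3+4+5+10+13)/5 = 7.
E[V] = (1/3)·(7) + (1/3)·(9) + (1/3)·(7) = 23/3.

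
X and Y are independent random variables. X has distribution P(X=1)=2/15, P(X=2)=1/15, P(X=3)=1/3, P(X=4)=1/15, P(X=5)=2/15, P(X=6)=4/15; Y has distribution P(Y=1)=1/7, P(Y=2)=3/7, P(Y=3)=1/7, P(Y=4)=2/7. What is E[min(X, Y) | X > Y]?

P(X > Y) = 68/105.
Summing min(X,Y)·P(x,y) over outcomes with X > Y gives 22/15.
E[min(X, Y) | X > Y] = (22/15) / (68/105) = 77/34.

77/34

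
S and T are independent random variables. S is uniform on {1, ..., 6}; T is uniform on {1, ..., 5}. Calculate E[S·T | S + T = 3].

Outcomes with S + T = 3: (1,2), (2,1), each with probability 1/30.
E[S·T | S + T = 3] = (2 + 2) / 2 = 2.

2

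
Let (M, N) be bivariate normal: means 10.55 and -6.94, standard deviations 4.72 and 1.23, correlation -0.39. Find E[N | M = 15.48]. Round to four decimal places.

The regression of N on M has slope ρ·σ_N/σ_M and passes through (μ_M, μ_N).
E[N | M=15.48] = -6.94 + (-0.39)·(1.23/4.72)·(15.48 − (10.55)) = -6.94 + (-0.10163)·(4.93) = -7.4410.

-7.4410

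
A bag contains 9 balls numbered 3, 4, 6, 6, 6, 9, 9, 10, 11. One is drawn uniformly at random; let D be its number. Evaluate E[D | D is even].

P(D is even) = 5/9.
Σ over the event: 4·1/9 + 6·1/3 + 10·1/9 = 32/9.
E[D | D is even] = (32/9) / (5/9) = 32/5.

32/5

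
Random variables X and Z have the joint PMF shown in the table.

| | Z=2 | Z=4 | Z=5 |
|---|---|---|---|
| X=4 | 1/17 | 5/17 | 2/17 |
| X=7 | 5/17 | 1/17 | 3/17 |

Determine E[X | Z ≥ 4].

P(Z ≥ 4) = 11/17.
Σ X·P over the event = 4·(5/17) + 4·(2/17) + 7·(1/17) + 7·(3/17) = 56/17.
E[X | Z ≥ 4] = (56/17) / (11/17) = 56/11.

56/11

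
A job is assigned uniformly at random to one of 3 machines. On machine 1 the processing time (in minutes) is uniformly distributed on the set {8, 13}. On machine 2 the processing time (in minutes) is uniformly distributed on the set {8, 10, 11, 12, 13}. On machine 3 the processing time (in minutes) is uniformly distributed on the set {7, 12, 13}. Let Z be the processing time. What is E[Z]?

959/90

E[Z | machine 1] = (8+13)/2 = 21/2.
E[Z | machine 2] = (8+10+11+12+13)/5 = 54/5.
E[Z | machine 3] = (7+12+13)/3 = 32/3.
E[Z] = (1/3)·(21/2) + (1/3)·(54/5) + (1/3)·(32/3) = 959/90.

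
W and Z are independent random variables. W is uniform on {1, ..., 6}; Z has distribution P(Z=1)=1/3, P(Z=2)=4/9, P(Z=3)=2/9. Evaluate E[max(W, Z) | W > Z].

162/37

P(W > Z) = 37/54.
Summing max(W,Z)·P(x,y) over outcomes with W > Z gives 3.
E[max(W, Z) | W > Z] = (3) / (37/54) = 162/37.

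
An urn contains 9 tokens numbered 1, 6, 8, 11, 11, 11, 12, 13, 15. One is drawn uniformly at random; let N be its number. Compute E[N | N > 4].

87/8

P(N > 4) = 8/9.
Σ over the event: 6·1/9 + 8·1/9 + 11·1/3 + 12·1/9 + 13·1/9 + 15·1/9 = 29/3.
E[N | N > 4] = (29/3) / (8/9) = 87/8.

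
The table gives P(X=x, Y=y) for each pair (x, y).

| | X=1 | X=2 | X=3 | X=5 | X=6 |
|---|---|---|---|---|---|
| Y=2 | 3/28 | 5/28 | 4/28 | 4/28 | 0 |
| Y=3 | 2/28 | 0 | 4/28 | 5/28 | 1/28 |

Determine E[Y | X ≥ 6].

3

P(X ≥ 6) = 1/28.
Σ Y·P over the event = 3·(1/28) = 3/28.
E[Y | X ≥ 6] = (3/28) / (1/28) = 3.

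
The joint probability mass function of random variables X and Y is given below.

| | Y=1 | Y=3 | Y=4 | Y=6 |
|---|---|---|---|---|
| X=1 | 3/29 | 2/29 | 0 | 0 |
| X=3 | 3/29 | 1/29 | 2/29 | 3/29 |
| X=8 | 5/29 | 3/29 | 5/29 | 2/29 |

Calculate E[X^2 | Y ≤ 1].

350/11

P(Y ≤ 1) = 11/29.
Summing X^2·P(X=x,Y=y) over the conditioning event gives 350/29.
E[X^2 | Y ≤ 1] = (350/29) / (11/29) = 350/11.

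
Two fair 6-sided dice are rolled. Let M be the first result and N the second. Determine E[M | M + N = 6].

3

P(M + N = 6) = 5/36.
Summing M·P(x,y) over outcomes with M + N = 6 gives 5/12.
E[M | M + N = 6] = (5/12) / (5/36) = 3.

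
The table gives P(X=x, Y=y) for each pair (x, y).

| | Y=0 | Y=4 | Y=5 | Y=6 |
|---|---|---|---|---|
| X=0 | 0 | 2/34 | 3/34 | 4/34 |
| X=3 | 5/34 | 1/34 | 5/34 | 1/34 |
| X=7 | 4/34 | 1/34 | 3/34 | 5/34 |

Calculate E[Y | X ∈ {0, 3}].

P(X ∈ {0, 3}) = 21/34.
Σ Y·P over the event = 4·(2/34) + 5·(3/34) + 6·(4/34) + 0·(5/34) + 4·(1/34) + 5·(5/34) + 6·(1/34) = 41/17.
E[Y | X ∈ {0, 3}] = (41/17) / (21/34) = 82/21.

82/21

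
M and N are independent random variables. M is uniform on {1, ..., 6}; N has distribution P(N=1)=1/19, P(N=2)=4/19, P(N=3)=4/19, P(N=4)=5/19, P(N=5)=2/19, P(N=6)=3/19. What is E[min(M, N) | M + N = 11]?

P(M + N = 11) = 5/114.
Summing min(M,N)·P(x,y) over outcomes with M + N = 11 gives 25/114.
E[min(M, N) | M + N = 11] = (25/114) / (5/114) = 5.

5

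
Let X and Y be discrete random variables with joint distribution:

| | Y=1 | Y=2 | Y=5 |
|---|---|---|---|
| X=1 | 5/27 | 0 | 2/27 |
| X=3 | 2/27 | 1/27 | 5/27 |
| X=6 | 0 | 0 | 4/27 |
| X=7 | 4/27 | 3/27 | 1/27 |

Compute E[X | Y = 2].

6

P(Y = 2) = 4/27.
Summing X·P(X=x,Y=y) over the conditioning event gives 8/9.
E[X | Y = 2] = (8/9) / (4/27) = 6.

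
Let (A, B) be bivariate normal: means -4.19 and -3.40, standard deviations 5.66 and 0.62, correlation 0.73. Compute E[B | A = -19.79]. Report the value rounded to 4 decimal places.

The regression of B on A has slope ρ·σ_B/σ_A and passes through (μ_A, μ_B).
E[B | A=-19.79] = -3.40 + (0.73)·(0.62/5.66)·(-19.79 − (-4.19)) = -3.40 + (0.0799647)·(-15.6) = -4.6474.

-4.6474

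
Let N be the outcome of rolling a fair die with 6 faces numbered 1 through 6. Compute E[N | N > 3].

Given N > 3, N is equally likely to be any of {4, 5, 6}.
E[N | N > 3] = (4 + 5 + 6) / 3 = 5.

5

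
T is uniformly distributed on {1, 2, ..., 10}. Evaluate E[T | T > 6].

17/2

Given T > 6, T is equally likely to be any of {7, 8, 9, 10}.
E[T | T > 6] = (7 + 8 + 9 + 10) / 4 = 17/2.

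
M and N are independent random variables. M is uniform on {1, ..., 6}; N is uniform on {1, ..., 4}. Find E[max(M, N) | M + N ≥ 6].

67/14

P(M + N ≥ 6) = 7/12.
Summing max(M,N)·P(x,y) over outcomes with M + N ≥ 6 gives 67/24.
E[max(M, N) | M + N ≥ 6] = (67/24) / (7/12) = 67/14.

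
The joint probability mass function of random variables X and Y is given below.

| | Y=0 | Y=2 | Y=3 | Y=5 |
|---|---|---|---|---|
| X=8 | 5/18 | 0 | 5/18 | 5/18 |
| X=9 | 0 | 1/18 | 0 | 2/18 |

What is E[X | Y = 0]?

P(Y = 0) = 5/18.
Σ X·P over the event = 8·(5/18) = 20/9.
E[X | Y = 0] = (20/9) / (5/18) = 8.

8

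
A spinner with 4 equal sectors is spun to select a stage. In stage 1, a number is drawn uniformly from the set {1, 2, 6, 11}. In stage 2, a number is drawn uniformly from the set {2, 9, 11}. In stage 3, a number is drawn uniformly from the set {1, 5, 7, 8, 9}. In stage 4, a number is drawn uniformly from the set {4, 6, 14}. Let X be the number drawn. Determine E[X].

E[X | stage 1] = (1+2+6+11)/4 = 5.
E[X | stage 2] = (2+9+11)/3 = 22/3.
E[X | stage 3] = (1+5+7+8+9)/5 = 6.
E[X | stage 4] = (4+6+14)/3 = 8.
By the law of total expectation,
E[X] = (1/4)·(5) + (1/4)·(22/3) + (1/4)·(6) + (1/4)·(8) = 79/12.

79/12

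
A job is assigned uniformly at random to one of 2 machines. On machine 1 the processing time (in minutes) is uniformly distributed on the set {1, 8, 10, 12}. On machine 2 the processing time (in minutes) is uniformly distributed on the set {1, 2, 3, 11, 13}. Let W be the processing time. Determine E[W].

E[W | machine 1] = (1+8+10+12)/4 = 31/4.
E[W | machine 2] = (1+2+3+11+13)/5 = 6.
E[W] = (1/2)·(31/4) + (1/2)·(6) = 55/8.

55/8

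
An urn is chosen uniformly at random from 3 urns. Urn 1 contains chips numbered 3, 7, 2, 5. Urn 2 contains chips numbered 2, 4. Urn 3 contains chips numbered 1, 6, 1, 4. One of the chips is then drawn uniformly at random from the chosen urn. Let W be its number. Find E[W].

41/12

E[W | urn 1] = (3+7+2+5)/4 = 17/4.
E[W | urn 2] = (2+4)/2 = 3.
E[W | urn 3] = (1+6+1+4)/4 = 3.
E[W] = (1/3)·(17/4) + (1/3)·(3) + (1/3)·(3) = 41/12.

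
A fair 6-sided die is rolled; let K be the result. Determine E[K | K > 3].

5

Given K > 3, K is equally likely to be any of {4, 5, 6}.
E[K | K > 3] = (4 + 5 + 6) / 3 = 5.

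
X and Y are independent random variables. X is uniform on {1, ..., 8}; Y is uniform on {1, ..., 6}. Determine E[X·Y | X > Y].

490/27

P(X > Y) = 9/16.
Summing XY·P(x,y) over outcomes with X > Y gives 245/24.
E[X·Y | X > Y] = (245/24) / (9/16) = 490/27.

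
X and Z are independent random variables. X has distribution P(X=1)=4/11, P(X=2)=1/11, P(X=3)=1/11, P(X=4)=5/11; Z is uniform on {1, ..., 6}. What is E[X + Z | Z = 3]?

62/11

P(Z = 3) = 1/6.
Summing (X+Z)·P(x,y) over outcomes with Z = 3 gives 31/33.
E[X + Z | Z = 3] = (31/33) / (1/6) = 62/11.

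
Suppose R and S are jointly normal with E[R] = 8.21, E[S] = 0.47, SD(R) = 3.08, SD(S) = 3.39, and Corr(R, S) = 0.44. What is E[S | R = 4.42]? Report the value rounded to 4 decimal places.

-1.3654

E[S | R=x] = μ_S + ρ(σ_S/σ_R)(x − μ_R) for jointly normal variables.
E[S | R=4.42] = 0.47 + (0.44)·(3.39/3.08)·(4.42 − (8.21)) = 0.47 + (0.484286)·(-3.79) = -1.3654.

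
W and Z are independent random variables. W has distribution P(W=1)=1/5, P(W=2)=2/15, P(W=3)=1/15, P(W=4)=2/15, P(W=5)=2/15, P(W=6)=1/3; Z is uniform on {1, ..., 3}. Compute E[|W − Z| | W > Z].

95/31

P(W > Z) = 31/45.
Summing |W−Z|·P(x,y) over outcomes with W > Z gives 19/9.
E[|W − Z| | W > Z] = (19/9) / (31/45) = 95/31.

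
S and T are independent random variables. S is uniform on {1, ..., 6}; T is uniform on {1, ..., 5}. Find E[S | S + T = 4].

P(S + T = 4) = 1/10.
Summing S·P(x,y) over outcomes with S + T = 4 gives 1/5.
E[S | S + T = 4] = (1/5) / (1/10) = 2.

2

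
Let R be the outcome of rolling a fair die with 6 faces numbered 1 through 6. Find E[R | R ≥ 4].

Given R ≥ 4, R is equally likely to be any of {4, 5, 6}.
E[R | R ≥ 4] = (4 + 5 + 6) / 3 = 5.

5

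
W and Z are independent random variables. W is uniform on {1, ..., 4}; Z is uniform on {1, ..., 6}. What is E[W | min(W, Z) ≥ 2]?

P(min(W, Z) ≥ 2) = 5/8.
Summing W·P(x,y) over outcomes with min(W, Z) ≥ 2 gives 15/8.
E[W | min(W, Z) ≥ 2] = (15/8) / (5/8) = 3.

3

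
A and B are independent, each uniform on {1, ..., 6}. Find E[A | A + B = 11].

Outcomes with A + B = 11: (5,6), (6,5), each with probability 1/36.
E[A | A + B = 11] = (5 + 6) / 2 = 11/2.

11/2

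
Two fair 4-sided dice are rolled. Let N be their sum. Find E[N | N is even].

5

P(N is even) = 1/2.
Σ over the event: 2·1/16 + 4·3/16 + 6·3/16 + 8·1/16 = 5/2.
E[N | N is even] = (5/2) / (1/2) = 5.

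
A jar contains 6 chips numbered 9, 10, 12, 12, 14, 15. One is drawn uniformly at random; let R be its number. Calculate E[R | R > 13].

P(R > 13) = 1/3.
Σ over the event: 14·1/6 + 15·1/6 = 29/6.
E[R | R > 13] = (29/6) / (1/3) = 29/2.

29/2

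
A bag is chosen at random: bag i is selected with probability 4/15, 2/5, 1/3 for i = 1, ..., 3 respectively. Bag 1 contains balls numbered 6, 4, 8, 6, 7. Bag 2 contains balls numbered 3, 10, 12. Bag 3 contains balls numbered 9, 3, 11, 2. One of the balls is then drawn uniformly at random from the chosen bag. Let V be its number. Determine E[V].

707/100

E[V | bag 1] = (6+4+8+6+7)/5 = 31/5.
E[V | bag 2] = (3+10+12)/3 = 25/3.
E[V | bag 3] = (9+3+11+2)/4 = 25/4.
By the law of total expectation,
E[V] = (4/15)·(31/5) + (2/5)·(25/3) + (1/3)·(25/4) = 707/100.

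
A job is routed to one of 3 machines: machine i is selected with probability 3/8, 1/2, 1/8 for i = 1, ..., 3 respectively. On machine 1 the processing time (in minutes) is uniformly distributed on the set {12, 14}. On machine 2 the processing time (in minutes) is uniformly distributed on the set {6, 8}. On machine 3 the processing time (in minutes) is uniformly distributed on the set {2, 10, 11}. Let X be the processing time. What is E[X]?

E[X | machine 1] = (12+14)/2 = 13.
E[X | machine 2] = (6+8)/2 = 7.
E[X | machine 3] = (2+10+11)/3 = 23/3.
By the law of total expectation,
E[X] = (3/8)·(13) + (1/2)·(7) + (1/8)·(23/3) = 28/3.

28/3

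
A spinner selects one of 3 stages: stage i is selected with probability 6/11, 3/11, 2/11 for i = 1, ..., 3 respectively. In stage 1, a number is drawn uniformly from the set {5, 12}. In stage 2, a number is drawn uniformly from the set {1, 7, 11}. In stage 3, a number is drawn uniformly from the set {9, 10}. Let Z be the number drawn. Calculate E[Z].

89/11

E[Z | stage 1] = (5+12)/2 = 17/2.
E[Z | stage 2] = (1+7+11)/3 = 19/3.
E[Z | stage 3] = (9+10)/2 = 19/2.
E[Z] = (6/11)·(17/2) + (3/11)·(19/3) + (2/11)·(19/2) = 89/11.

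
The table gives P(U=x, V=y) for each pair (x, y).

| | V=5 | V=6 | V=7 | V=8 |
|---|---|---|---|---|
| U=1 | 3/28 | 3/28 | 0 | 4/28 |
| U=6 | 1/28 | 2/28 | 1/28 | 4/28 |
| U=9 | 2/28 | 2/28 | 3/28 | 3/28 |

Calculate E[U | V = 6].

P(V = 6) = 1/4.
Σ U·P over the event = 1·(3/28) + 6·(2/28) + 9·(2/28) = 33/28.
E[U | V = 6] = (33/28) / (1/4) = 33/7.

33/7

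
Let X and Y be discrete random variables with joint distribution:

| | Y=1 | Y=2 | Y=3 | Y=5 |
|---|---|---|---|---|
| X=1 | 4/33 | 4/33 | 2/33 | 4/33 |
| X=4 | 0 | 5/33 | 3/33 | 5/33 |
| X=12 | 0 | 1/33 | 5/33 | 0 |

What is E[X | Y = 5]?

P(Y = 5) = 3/11.
Σ X·P over the event = 1·(4/33) + 4·(5/33) = 8/11.
E[X | Y = 5] = (8/11) / (3/11) = 8/3.

8/3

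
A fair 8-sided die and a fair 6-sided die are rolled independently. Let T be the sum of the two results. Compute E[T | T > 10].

12

P(T > 10) = 5/24.
Σ over the event: 11·1/12 + 12·1/16 + 13·1/24 + 14·1/48 = 5/2.
E[T | T > 10] = (5/2) / (5/24) = 12.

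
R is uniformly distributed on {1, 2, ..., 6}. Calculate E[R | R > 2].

9/2

Given R > 2, R is equally likely to be any of {3, 4, 5, 6}.
E[R | R > 2] = (3 + 4 + 5 + 6) / 4 = 9/2.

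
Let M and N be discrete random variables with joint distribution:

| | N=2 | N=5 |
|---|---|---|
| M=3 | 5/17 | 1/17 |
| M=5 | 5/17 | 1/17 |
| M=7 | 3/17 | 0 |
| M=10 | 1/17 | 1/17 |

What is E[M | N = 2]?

P(N = 2) = 14/17.
Σ M·P over the event = 3·(5/17) + 5·(5/17) + 7·(3/17) + 10·(1/17) = 71/17.
E[M | N = 2] = (71/17) / (14/17) = 71/14.

71/14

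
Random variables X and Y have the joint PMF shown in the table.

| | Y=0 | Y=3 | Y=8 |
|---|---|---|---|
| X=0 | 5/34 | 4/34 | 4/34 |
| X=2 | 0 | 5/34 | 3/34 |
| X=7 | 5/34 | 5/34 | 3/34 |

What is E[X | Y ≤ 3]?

10/3

P(Y ≤ 3) = 12/17.
Σ X·P over the event = 0·(5/34) + 0·(4/34) + 2·(5/34) + 7·(5/34) + 7·(5/34) = 40/17.
E[X | Y ≤ 3] = (40/17) / (12/17) = 10/3.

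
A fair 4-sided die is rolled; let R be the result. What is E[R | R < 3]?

Given R < 3, R is equally likely to be any of {1, 2}.
E[R | R < 3] = (1 + 2) / 2 = 3/2.

3/2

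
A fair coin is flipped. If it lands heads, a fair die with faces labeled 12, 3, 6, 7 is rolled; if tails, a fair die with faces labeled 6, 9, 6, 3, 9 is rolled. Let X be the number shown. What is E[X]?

E[X | heads] = (12+3+6+7)/4 = 7.
E[X | tails] = (6+9+6+3+9)/5 = 33/5.
By the law of total expectation,
E[X] = (1/2)·(7) + (1/2)·(33/5) = 34/5.

34/5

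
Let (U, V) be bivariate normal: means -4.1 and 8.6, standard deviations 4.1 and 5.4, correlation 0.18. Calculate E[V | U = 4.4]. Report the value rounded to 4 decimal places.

The regression of V on U has slope ρ·σ_V/σ_U and passes through (μ_U, μ_V).
E[V | U=4.4] = 8.6 + (0.18)·(5.4/4.1)·(4.4 − (-4.1)) = 8.6 + (0.23707)·(8.5) = 10.6151.

10.6151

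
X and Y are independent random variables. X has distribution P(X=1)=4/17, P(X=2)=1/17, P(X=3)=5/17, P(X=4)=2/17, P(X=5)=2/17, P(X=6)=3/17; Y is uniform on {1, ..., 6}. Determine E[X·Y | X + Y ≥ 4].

1183/93

P(X + Y ≥ 4) = 31/34.
Summing XY·P(x,y) over outcomes with X + Y ≥ 4 gives 1183/102.
E[X·Y | X + Y ≥ 4] = (1183/102) / (31/34) = 1183/93.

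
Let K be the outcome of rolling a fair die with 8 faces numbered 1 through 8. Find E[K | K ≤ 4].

Given K ≤ 4, K is equally likely to be any of {1, 2, 3, 4}.
E[K | K ≤ 4] = (1 + 2 + 3 + 4) / 4 = 5/2.

5/2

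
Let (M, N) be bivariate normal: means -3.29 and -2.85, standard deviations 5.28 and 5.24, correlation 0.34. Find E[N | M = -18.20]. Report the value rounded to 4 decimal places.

-7.8810

The regression of N on M has slope ρ·σ_N/σ_M and passes through (μ_M, μ_N).
E[N | M=-18.20] = -2.85 + (0.34)·(5.24/5.28)·(-18.20 − (-3.29)) = -2.85 + (0.337424)·(-14.91) = -7.8810.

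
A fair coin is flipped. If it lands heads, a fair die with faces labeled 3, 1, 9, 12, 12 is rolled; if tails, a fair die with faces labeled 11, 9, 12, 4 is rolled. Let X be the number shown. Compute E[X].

E[X | heads] = (3+1+9+12+12)/5 = 37/5.
E[X | tails] = (11+9+12+4)/4 = 9.
E[X] = (1/2)·(37/5) + (1/2)·(9) = 41/5.

41/5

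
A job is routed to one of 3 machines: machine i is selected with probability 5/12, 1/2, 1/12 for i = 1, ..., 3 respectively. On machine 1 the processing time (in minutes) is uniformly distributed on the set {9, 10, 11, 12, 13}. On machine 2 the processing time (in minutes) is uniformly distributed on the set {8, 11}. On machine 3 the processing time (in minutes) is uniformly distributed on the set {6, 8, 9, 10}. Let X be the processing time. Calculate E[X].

E[X | machine 1] = (9+10+11+12+13)/5 = 11.
E[X | machine 2] = (8+11)/2 = 19/2.
E[X | machine 3] = (6+8+9+10)/4 = 33/4.
E[X] = (5/12)·(11) + (1/2)·(19/2) + (1/12)·(33/4) = 481/48.

481/48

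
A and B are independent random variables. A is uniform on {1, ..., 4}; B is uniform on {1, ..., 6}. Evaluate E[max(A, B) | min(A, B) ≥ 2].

64/15

P(min(A, B) ≥ 2) = 5/8.
Summing max(A,B)·P(x,y) over outcomes with min(A, B) ≥ 2 gives 8/3.
E[max(A, B) | min(A, B) ≥ 2] = (8/3) / (5/8) = 64/15.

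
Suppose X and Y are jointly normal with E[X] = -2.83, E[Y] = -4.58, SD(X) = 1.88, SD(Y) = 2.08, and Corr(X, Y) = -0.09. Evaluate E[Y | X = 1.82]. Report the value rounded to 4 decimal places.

-5.0430

The regression of Y on X has slope ρ·σ_Y/σ_X and passes through (μ_X, μ_Y).
E[Y | X=1.82] = -4.58 + (-0.09)·(2.08/1.88)·(1.82 − (-2.83)) = -4.58 + (-0.099574)·(4.65) = -5.0430.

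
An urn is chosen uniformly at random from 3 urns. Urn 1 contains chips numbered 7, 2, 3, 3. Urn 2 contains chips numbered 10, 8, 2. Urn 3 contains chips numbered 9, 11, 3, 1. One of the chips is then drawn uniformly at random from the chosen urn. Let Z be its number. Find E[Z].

E[Z | urn 1] = (7+2+3+3)/4 = 15/4.
E[Z | urn 2] = (10+8+2)/3 = 20/3.
E[Z | urn 3] = (9+11+3+1)/4 = 6.
By the law of total expectation,
E[Z] = (1/3)·(15/4) + (1/3)·(20/3) + (1/3)·(6) = 197/36.

197/36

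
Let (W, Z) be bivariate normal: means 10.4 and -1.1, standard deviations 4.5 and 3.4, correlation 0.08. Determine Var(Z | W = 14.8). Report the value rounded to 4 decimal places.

Var(Z | W=x) = (1 − ρ²)·σ_Z².
Var(Z | W=14.8) = (3.4)²·(1 − (0.08)²) = 11.56·0.9936 = 11.4860.

11.4860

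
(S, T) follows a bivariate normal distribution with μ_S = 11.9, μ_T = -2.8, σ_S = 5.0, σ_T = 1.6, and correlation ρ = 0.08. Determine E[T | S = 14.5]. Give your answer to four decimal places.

The regression of T on S has slope ρ·σ_T/σ_S and passes through (μ_S, μ_T).
E[T | S=14.5] = -2.8 + (0.08)·(1.6/5.0)·(14.5 − (11.9)) = -2.8 + (0.0256)·(2.6) = -2.7334.

-2.7334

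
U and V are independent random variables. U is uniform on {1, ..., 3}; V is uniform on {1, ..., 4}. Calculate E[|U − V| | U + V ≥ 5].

4/3

P(U + V ≥ 5) = 1/2.
Summing |U−V|·P(x,y) over outcomes with U + V ≥ 5 gives 2/3.
E[|U − V| | U + V ≥ 5] = (2/3) / (1/2) = 4/3.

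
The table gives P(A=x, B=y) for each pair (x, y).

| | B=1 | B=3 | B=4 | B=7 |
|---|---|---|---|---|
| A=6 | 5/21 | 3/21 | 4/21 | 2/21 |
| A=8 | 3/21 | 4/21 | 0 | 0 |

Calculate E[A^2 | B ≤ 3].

736/15

P(B ≤ 3) = 5/7.
Σ A^2·P over the event = 36·(5/21) + 36·(3/21) + 64·(3/21) + 64·(4/21) = 736/21.
E[A^2 | B ≤ 3] = (736/21) / (5/7) = 736/15.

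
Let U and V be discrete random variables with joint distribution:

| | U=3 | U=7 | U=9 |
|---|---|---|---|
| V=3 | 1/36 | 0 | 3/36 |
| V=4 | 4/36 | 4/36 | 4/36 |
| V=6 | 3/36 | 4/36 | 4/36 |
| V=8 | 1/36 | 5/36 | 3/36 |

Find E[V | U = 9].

P(U = 9) = 7/18.
Σ V·P over the event = 3·(3/36) + 4·(4/36) + 6·(4/36) + 8·(3/36) = 73/36.
E[V | U = 9] = (73/36) / (7/18) = 73/14.

73/14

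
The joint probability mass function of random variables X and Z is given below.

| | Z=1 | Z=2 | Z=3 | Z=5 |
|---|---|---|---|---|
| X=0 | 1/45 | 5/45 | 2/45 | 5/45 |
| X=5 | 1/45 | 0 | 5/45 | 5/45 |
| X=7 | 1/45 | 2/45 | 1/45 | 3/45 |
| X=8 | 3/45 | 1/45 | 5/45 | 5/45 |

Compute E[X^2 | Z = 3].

38

P(Z = 3) = 13/45.
Σ X^2·P over the event = 0·(2/45) + 25·(5/45) + 49·(1/45) + 64·(5/45) = 494/45.
E[X^2 | Z = 3] = (494/45) / (13/45) = 38.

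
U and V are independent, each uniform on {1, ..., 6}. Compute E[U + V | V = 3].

13/2

Outcomes with V = 3: (1,3), (2,3), (3,3), (4,3), (5,3), (6,3), each with probability 1/36.
E[U + V | V = 3] = (4 + 5 + 6 + 7 + 8 + 9) / 6 = 13/2.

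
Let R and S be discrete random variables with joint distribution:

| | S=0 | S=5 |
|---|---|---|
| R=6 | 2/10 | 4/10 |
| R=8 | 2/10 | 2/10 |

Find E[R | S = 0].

P(S = 0) = 2/5.
Σ R·P over the event = 6·(2/10) + 8·(2/10) = 14/5.
E[R | S = 0] = (14/5) / (2/5) = 7.

7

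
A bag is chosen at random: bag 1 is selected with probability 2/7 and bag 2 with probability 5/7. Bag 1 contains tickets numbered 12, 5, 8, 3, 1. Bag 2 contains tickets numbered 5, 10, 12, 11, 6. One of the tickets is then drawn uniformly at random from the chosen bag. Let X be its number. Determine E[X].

278/35

E[X | bag 1] = (12+5+8+3+1)/5 = 29/5.
E[X | bag 2] = (5+10+12+11+6)/5 = 44/5.
By the law of total expectation,
E[X] = (2/7)·(29/5) + (5/7)·(44/5) = 278/35.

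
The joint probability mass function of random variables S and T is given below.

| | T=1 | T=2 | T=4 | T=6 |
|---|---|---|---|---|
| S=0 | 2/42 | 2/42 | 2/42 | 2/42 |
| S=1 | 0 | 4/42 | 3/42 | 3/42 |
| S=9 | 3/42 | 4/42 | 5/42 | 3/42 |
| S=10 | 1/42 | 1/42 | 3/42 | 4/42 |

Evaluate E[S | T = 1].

37/6

P(T = 1) = 1/7.
Summing S·P(S=x,T=y) over the conditioning event gives 37/42.
E[S | T = 1] = (37/42) / (1/7) = 37/6.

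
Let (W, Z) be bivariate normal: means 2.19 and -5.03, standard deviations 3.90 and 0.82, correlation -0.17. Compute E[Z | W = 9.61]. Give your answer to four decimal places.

E[Z | W=x] = μ_Z + ρ(σ_Z/σ_W)(x − μ_W) for jointly normal variables.
E[Z | W=9.61] = -5.03 + (-0.17)·(0.82/3.90)·(9.61 − (2.19)) = -5.03 + (-0.035744)·(7.42) = -5.2952.

-5.2952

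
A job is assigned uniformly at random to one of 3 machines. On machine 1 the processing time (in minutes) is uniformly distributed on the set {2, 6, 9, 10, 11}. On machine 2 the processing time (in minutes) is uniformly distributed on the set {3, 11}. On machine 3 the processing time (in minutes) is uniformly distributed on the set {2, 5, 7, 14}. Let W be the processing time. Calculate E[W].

E[W | machine 1] = (2+6+9+10+11)/5 = 38/5.
E[W | machine 2] = (3+11)/2 = 7.
E[W | machine 3] = (2+5+7+14)/4 = 7.
By the law of total expectation,
E[W] = (1/3)·(38/5) + (1/3)·(7) + (1/3)·(7) = 36/5.

36/5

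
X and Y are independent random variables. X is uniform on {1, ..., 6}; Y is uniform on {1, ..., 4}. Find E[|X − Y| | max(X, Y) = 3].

Outcomes with max(X, Y) = 3: (1,3), (2,3), (3,1), (3,2), (3,3), each with probability 1/24.
E[|X − Y| | max(X, Y) = 3] = (2 + 1 + 2 + 1 + 0) / 5 = 6/5.

6/5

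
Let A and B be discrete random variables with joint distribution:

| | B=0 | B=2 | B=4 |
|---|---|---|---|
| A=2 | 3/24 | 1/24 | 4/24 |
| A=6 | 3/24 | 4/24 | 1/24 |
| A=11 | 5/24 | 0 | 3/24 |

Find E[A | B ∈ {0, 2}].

P(B ∈ {0, 2}) = 2/3.
Σ A·P over the event = 2·(3/24) + 2·(1/24) + 6·(3/24) + 6·(4/24) + 11·(5/24) = 35/8.
E[A | B ∈ {0, 2}] = (35/8) / (2/3) = 105/16.

105/16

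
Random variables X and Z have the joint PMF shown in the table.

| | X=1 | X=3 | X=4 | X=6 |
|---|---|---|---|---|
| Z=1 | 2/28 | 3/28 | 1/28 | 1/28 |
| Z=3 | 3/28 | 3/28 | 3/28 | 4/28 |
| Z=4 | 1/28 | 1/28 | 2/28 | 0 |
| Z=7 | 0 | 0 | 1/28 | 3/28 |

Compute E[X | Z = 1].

P(Z = 1) = 1/4.
Σ X·P over the event = 1·(2/28) + 3·(3/28) + 4·(1/28) + 6·(1/28) = 3/4.
E[X | Z = 1] = (3/4) / (1/4) = 3.

3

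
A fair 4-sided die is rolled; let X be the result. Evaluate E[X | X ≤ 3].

2

Given X ≤ 3, X is equally likely to be any of {1, 2, 3}.
E[X | X ≤ 3] = (1 + 2 + 3) / 3 = 2.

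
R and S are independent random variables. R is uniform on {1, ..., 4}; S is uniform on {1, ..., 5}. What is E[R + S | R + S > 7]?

25/3

P(R + S > 7) = 3/20.
Summing (R+S)·P(x,y) over outcomes with R + S > 7 gives 5/4.
E[R + S | R + S > 7] = (5/4) / (3/20) = 25/3.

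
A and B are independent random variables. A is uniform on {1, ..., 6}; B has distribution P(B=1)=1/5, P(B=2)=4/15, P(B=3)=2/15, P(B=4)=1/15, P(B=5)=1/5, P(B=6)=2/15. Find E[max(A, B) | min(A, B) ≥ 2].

283/60

P(min(A, B) ≥ 2) = 2/3.
Summing max(A,B)·P(x,y) over outcomes with min(A, B) ≥ 2 gives 283/90.
E[max(A, B) | min(A, B) ≥ 2] = (283/90) / (2/3) = 283/60.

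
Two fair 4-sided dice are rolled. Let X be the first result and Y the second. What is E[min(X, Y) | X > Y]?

5/3

Outcomes with X > Y: (2,1), (3,1), (3,2), (4,1), (4,2), (4,3), each with probability 1/16.
E[min(X, Y) | X > Y] = (1 + 1 + 2 + 1 + 2 + 3) / 6 = 5/3.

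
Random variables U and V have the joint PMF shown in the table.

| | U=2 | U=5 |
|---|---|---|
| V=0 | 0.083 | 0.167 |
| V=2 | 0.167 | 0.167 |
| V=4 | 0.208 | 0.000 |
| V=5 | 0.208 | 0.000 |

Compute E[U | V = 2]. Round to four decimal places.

3.5000

P(V = 2) = 0.334.
Σ U·P over the event = 2·(0.167) + 5·(0.167) = 1.169.
E[U | V = 2] = (1.169) / (0.334) = 3.5000.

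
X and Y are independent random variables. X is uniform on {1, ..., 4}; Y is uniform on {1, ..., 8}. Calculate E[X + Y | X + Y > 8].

Outcomes with X + Y > 8: (1,8), (2,7), (2,8), (3,6), (3,7), (3,8), (4,5), (4,6), (4,7), (4,8), each with probability 1/32.
E[X + Y | X + Y > 8] = (9 + 9 + 10 + 9 + 10 + 11 + 9 + 10 + 11 + 12) / 10 = 10.

10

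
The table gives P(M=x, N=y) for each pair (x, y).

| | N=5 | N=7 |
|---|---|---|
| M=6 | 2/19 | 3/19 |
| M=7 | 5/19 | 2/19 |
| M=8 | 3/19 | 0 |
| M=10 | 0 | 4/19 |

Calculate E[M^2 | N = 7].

202/3

P(N = 7) = 9/19.
Summing M^2·P(M=x,N=y) over the conditioning event gives 606/19.
E[M^2 | N = 7] = (606/19) / (9/19) = 202/3.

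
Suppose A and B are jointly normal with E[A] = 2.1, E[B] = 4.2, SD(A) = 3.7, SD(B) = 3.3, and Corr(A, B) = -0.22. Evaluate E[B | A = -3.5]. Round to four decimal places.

5.2988

For a bivariate normal, E[B | A=x] = μ_B + ρ·(σ_B/σ_A)·(x − μ_A).
E[B | A=-3.5] = 4.2 + (-0.22)·(3.3/3.7)·(-3.5 − (2.1)) = 4.2 + (-0.19622)·(-5.6) = 5.2988.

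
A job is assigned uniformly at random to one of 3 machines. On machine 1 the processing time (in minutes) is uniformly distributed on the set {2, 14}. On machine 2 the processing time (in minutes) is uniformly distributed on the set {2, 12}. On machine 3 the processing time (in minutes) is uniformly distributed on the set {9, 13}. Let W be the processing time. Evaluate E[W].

26/3

E[W | machine 1] = (2+14)/2 = 8.
E[W | machine 2] = (2+12)/2 = 7.
E[W | machine 3] = (9+13)/2 = 11.
By the law of total expectation,
E[W] = (1/3)·(8) + (1/3)·(7) + (1/3)·(11) = 26/3.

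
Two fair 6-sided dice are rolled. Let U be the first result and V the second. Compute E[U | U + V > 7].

P(U + V > 7) = 5/12.
Summing U·P(x,y) over outcomes with U + V > 7 gives 35/18.
E[U | U + V > 7] = (35/18) / (5/12) = 14/3.

14/3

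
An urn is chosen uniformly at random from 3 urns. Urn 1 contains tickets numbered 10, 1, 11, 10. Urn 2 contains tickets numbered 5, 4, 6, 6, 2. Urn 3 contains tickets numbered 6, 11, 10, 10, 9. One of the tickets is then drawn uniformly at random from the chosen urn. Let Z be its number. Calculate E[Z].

109/15

E[Z | urn 1] = (10+1+11+10)/4 = 8.
E[Z | urn 2] = (5+4+6+6+2)/5 = 23/5.
E[Z | urn 3] = (6+11+10+10+9)/5 = 46/5.
E[Z] = (1/3)·(8) + (1/3)·(23/5) + (1/3)·(46/5) = 109/15.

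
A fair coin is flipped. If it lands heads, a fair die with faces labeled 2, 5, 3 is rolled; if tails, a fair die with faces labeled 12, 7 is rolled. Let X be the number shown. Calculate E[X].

77/12

E[X | heads] = (2+5+3)/3 = 10/3.
E[X | tails] = (12+7)/2 = 19/2.
E[X] = (1/2)·(10/3) + (1/2)·(19/2) = 77/12.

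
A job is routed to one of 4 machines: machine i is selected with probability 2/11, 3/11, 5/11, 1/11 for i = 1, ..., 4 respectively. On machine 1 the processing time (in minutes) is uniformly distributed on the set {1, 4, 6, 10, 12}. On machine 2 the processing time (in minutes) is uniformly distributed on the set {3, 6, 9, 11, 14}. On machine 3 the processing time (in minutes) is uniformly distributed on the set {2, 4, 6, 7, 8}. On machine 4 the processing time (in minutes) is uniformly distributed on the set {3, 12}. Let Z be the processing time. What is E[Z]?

E[Z | machine 1] = (1+4+6+10+12)/5 = 33/5.
E[Z | machine 2] = (3+6+9+11+14)/5 = 43/5.
E[Z | machine 3] = (2+4+6+7+8)/5 = 27/5.
E[Z | machine 4] = (3+12)/2 = 15/2.
By the law of total expectation,
E[Z] = (2/11)·(33/5) + (3/11)·(43/5) + (5/11)·(27/5) + (1/11)·(15/2) = 147/22.

147/22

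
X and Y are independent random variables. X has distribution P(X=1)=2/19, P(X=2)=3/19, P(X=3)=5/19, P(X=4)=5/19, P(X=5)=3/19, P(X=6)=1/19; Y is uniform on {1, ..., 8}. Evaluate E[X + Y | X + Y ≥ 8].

P(X + Y ≥ 8) = 83/152.
Summing (X+Y)·P(x,y) over outcomes with X + Y ≥ 8 gives 821/152.
E[X + Y | X + Y ≥ 8] = (821/152) / (83/152) = 821/83.

821/83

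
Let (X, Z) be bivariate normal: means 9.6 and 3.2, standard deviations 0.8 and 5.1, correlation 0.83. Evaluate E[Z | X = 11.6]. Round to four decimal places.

13.7825

The regression of Z on X has slope ρ·σ_Z/σ_X and passes through (μ_X, μ_Z).
E[Z | X=11.6] = 3.2 + (0.83)·(5.1/0.8)·(11.6 − (9.6)) = 3.2 + (5.29125)·(2) = 13.7825.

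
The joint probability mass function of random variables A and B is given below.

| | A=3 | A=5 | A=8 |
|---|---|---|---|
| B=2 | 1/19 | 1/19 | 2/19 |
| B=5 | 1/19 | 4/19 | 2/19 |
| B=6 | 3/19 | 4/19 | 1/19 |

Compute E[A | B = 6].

P(B = 6) = 8/19.
Σ A·P over the event = 3·(3/19) + 5·(4/19) + 8·(1/19) = 37/19.
E[A | B = 6] = (37/19) / (8/19) = 37/8.

37/8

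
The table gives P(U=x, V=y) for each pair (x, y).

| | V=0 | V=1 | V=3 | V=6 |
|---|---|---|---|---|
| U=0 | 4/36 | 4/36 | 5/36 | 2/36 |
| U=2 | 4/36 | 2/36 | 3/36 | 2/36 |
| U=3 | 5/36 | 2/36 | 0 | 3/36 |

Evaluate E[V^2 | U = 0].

P(U = 0) = 5/12.
Σ V^2·P over the event = 0·(4/36) + 1·(4/36) + 9·(5/36) + 36·(2/36) = 121/36.
E[V^2 | U = 0] = (121/36) / (5/12) = 121/15.

121/15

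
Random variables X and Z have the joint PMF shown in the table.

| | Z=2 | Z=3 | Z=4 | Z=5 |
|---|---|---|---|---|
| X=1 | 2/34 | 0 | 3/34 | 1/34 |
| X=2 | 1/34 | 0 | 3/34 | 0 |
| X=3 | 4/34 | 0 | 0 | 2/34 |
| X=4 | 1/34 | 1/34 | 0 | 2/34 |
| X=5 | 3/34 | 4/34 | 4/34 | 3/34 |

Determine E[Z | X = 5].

7/2

P(X = 5) = 7/17.
Summing Z·P(X=x,Z=y) over the conditioning event gives 49/34.
E[Z | X = 5] = (49/34) / (7/17) = 7/2.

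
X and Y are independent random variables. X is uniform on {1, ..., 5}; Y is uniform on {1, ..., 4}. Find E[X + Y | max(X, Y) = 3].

Outcomes with max(X, Y) = 3: (1,3), (2,3), (3,1), (3,2), (3,3), each with probability 1/20.
E[X + Y | max(X, Y) = 3] = (4 + 5 + 4 + 5 + 6) / 5 = 24/5.

24/5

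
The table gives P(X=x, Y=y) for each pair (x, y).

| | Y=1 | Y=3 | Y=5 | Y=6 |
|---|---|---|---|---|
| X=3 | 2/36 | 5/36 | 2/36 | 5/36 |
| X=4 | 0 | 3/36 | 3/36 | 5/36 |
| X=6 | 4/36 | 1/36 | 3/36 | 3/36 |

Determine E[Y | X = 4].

P(X = 4) = 11/36.
Σ Y·P over the event = 3·(3/36) + 5·(3/36) + 6·(5/36) = 3/2.
E[Y | X = 4] = (3/2) / (11/36) = 54/11.

54/11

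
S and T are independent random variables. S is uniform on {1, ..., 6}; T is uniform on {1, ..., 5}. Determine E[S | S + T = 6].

3

Outcomes with S + T = 6: (1,5), (2,4), (3,3), (4,2), (5,1), each with probability 1/30.
E[S | S + T = 6] = (1 + 2 + 3 + 4 + 5) / 5 = 3.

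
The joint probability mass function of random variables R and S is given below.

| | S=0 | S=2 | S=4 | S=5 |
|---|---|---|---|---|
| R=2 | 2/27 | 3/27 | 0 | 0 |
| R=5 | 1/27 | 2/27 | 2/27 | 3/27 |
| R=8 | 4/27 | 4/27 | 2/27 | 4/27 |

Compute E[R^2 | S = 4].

89/2

P(S = 4) = 4/27.
Summing R^2·P(R=x,S=y) over the conditioning event gives 178/27.
E[R^2 | S = 4] = (178/27) / (4/27) = 89/2.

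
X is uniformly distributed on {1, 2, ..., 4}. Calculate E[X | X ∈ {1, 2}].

P(X ∈ {1, 2}) = 1/2.
Σ over the event: 1·1/4 + 2·1/4 = 3/4.
E[X | X ∈ {1, 2}] = (3/4) / (1/2) = 3/2.

3/2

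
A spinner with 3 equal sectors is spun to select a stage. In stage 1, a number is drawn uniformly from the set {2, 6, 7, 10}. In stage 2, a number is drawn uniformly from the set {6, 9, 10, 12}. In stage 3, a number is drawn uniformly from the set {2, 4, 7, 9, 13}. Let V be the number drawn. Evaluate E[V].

E[V | stage 1] = (2+6+7+10)/4 = 25/4.
E[V | stage 2] = (6+9+10+12)/4 = 37/4.
E[V | stage 3] = (2+4+7+9+13)/5 = 7.
E[V] = (1/3)·(25/4) + (1/3)·(37/4) + (1/3)·(7) = 15/2.

15/2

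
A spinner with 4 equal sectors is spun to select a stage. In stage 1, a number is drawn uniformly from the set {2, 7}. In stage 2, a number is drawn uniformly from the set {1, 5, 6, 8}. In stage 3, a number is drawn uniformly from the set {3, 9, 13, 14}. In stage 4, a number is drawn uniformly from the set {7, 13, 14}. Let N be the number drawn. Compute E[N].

367/48

E[N | stage 1] = (2+7)/2 = 9/2.
E[N | stage 2] = (1+5+6+8)/4 = 5.
E[N | stage 3] = (3+9+13+14)/4 = 39/4.
E[N | stage 4] = (7+13+14)/3 = 34/3.
By the law of total expectation,
E[N] = (1/4)·(9/2) + (1/4)·(5) + (1/4)·(39/4) + (1/4)·(34/3) = 367/48.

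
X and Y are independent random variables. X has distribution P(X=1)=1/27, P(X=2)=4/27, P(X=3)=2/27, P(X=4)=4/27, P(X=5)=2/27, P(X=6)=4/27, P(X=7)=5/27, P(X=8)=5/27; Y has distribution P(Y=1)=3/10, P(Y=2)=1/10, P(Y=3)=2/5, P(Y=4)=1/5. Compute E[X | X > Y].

633/106

P(X > Y) = 106/135.
Summing X·P(x,y) over outcomes with X > Y gives 211/45.
E[X | X > Y] = (211/45) / (106/135) = 633/106.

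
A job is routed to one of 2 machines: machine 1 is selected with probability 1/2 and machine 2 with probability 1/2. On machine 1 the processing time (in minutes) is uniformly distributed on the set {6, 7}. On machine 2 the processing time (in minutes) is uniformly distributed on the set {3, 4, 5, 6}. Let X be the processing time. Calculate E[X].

E[X | machine 1] = (6+7)/2 = 13/2.
E[X | machine 2] = (3+4+5+6)/4 = 9/2.
E[X] = (1/2)·(13/2) + (1/2)·(9/2) = 11/2.

11/2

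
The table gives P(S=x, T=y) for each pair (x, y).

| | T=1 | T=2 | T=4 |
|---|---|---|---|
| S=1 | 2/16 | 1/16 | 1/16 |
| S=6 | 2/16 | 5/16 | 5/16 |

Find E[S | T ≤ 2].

P(T ≤ 2) = 5/8.
Σ S·P over the event = 1·(2/16) + 1·(1/16) + 6·(2/16) + 6·(5/16) = 45/16.
E[S | T ≤ 2] = (45/16) / (5/8) = 9/2.

9/2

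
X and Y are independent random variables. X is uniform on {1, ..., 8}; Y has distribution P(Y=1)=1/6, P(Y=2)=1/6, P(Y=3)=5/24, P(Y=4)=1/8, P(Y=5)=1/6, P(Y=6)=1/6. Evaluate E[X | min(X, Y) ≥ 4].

6

P(min(X, Y) ≥ 4) = 55/192.
Summing X·P(x,y) over outcomes with min(X, Y) ≥ 4 gives 55/32.
E[X | min(X, Y) ≥ 4] = (55/32) / (55/192) = 6.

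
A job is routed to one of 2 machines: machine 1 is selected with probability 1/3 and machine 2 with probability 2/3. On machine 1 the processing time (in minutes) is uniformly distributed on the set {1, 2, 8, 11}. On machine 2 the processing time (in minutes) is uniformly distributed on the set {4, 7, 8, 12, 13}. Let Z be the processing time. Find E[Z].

E[Z | machine 1] = (1+2+8+11)/4 = 11/2.
E[Z | machine 2] = (4+7+8+12+13)/5 = 44/5.
E[Z] = (1/3)·(11/2) + (2/3)·(44/5) = 77/10.

77/10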